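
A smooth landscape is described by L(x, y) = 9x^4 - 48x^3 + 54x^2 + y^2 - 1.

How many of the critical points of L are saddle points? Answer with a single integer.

1

L separates as a function of x plus a function of y, so ∇L=0 decouples.
∂L/∂x = 36x(x - 3)(x - 1) = 0 at x ∈ {0, 1, 3}; ∂L/∂y = 2y = 0 at y ∈ {0}.
The Hessian is diagonal: diag(L_xx, L_yy). Second derivatives: L_xx(0)=108, L_xx(1)=-72, L_xx(3)=216; L_yy(0)=2.
Saddle points occur where the two diagonal entries have opposite signs: (1, 0). Count: 1.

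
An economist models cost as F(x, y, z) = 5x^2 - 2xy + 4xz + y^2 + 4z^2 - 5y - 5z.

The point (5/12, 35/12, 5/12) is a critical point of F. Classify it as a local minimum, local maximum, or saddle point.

local minimum

The Hessian is constant: H = [[10, -2, 4], [-2, 2, 0], [4, 0, 8]].
Leading principal minors: Δ₁ = 10, Δ₂ = 16, Δ₃ = 96.
All leading minors are positive, so H is positive definite: a local minimum.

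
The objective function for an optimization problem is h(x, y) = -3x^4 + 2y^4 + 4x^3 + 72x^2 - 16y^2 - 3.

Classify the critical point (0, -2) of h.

The mixed partial ∂²h/∂x∂y is 0, so the Hessian at any point is diag(h_xx, h_yy) = diag(12(-3x^2 + 2x + 12), 8(3y^2 - 4)).
At (0, -2): H = diag(144, 64).
Both eigenvalues are positive, so H is positive definite: a local minimum.

local minimum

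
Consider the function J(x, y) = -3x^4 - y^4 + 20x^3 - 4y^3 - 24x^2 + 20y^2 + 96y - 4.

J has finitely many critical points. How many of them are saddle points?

J separates as a function of x plus a function of y, so ∇J=0 decouples.
∂J/∂x = -12x(x - 4)(x - 1) = 0 at x ∈ {0, 1, 4}; ∂J/∂y = -4(y - 3)(y + 2)(y + 4) = 0 at y ∈ {-4, -2, 3}.
The Hessian is diagonal: diag(J_xx, J_yy). Second derivatives: J_xx(0)=-48, J_xx(1)=36, J_xx(4)=-144; J_yy(-4)=-56, J_yy(-2)=40, J_yy(3)=-140.
Saddle points occur where the two diagonal entries have opposite signs: (0, -2), (1, -4), (1, 3), (4, -2). Count: 4.

4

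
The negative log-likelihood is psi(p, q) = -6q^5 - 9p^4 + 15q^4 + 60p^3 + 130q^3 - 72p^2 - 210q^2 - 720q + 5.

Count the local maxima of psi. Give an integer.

4

psi separates as a function of p plus a function of q, so ∇psi=0 decouples.
∂psi/∂p = -36p(p - 4)(p - 1) = 0 at p ∈ {0, 1, 4}; ∂psi/∂q = -30(q - 4)(q - 2)(q + 1)(q + 3) = 0 at q ∈ {-3, -1, 2, 4}.
The Hessian is diagonal: diag(psi_pp, psi_qq). Second derivatives: psi_pp(0)=-144, psi_pp(1)=108, psi_pp(4)=-432; psi_qq(-3)=2100, psi_qq(-1)=-900, psi_qq(2)=900, psi_qq(4)=-2100.
Local maxima occur where both diagonal entries negative: (0, -1), (0, 4), (4, -1), (4, 4). Count: 4.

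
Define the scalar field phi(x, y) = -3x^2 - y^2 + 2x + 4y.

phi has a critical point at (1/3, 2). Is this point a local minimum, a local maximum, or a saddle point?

The Hessian of phi is constant: H = [[-6, 0], [0, -2]].
det(H) = (-6)·(-2) − 0² = 12.
det(H) > 0 and tr(H) = -8 < 0, so H is negative definite and the point is a local maximum.

local maximum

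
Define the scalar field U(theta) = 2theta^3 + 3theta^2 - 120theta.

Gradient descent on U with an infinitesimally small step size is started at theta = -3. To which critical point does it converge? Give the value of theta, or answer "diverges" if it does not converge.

4

U'(theta) = 6(theta - 4)(theta + 5), so U'(-3) = -84.
Gradient descent moves in the -U' direction, i.e. theta is increasing.
The nearest critical point in that direction is theta = 4, where U'' = 54 > 0 (a local minimum). The iterate converges there.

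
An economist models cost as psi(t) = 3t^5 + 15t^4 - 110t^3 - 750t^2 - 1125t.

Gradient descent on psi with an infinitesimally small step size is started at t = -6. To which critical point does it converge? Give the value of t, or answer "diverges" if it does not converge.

diverges

psi'(t) = 15(t - 5)(t + 1)(t + 3)(t + 5), so psi'(-6) = 2475.
Gradient descent moves in the -psi' direction, i.e. t is decreasing.
There is no critical point below t=-6, and psi' keeps the same sign, so the iterate runs off to −∞.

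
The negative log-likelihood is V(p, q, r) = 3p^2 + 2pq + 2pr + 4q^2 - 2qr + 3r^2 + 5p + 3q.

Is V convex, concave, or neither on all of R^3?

convex

V is quadratic, so its Hessian is the constant matrix H = [[6, 2, 2], [2, 8, -2], [2, -2, 6]].
Leading principal minors: 6, 44, 192.
All positive ⇒ H ≻ 0 ⇒ convex.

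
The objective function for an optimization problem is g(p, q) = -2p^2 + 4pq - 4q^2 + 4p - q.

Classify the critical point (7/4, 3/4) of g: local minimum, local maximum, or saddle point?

local maximum

The Hessian of g is constant: H = [[-4, 4], [4, -8]].
det(H) = (-4)·(-8) − 4² = 16.
det(H) > 0 and tr(H) = -12 < 0, so H is negative definite and the point is a local maximum.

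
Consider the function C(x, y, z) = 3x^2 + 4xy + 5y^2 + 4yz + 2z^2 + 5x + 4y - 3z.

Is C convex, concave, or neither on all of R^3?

C is quadratic, so its Hessian is the constant matrix H = [[6, 4, 0], [4, 10, 4], [0, 4, 4]].
Leading principal minors: 6, 44, 80.
All positive ⇒ H ≻ 0 ⇒ convex.

convex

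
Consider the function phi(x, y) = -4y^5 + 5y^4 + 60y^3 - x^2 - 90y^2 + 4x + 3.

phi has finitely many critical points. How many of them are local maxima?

2

phi separates as a function of x plus a function of y, so ∇phi=0 decouples.
∂phi/∂x = -2(x - 2) = 0 at x ∈ {2}; ∂phi/∂y = -20y(y - 3)(y - 1)(y + 3) = 0 at y ∈ {-3, 0, 1, 3}.
The Hessian is diagonal: diag(phi_xx, phi_yy). Second derivatives: phi_xx(2)=-2; phi_yy(-3)=1440, phi_yy(0)=-180, phi_yy(1)=160, phi_yy(3)=-720.
Local maxima occur where both diagonal entries negative: (2, 0), (2, 3). Count: 2.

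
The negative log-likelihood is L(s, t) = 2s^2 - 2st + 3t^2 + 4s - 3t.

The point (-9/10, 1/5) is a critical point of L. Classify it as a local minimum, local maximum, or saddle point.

The Hessian of L is constant: H = [[4, -2], [-2, 6]].
det(H) = 4·6 − (-2)² = 20.
det(H) > 0 and tr(H) = 10 > 0, so H is positive definite and the point is a local minimum.

local minimum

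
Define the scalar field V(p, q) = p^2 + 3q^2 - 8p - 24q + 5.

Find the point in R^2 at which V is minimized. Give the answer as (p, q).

V(p,q) separates as A(p) + B(q) + 5, so its minimum is min A + min B + 5.
A'(p) = 2p - 8 vanishes at p ∈ {4}; B'(q) = 6q - 24 vanishes at q ∈ {4}.
Local minima of A (where A''>0): A(4)=-16. Local minima of B: B(4)=-48.
So the global minimum of V is A(4) + B(4) + 5 = -16 − 48 + 5 = -59, attained at (4, 4).

(4, 4)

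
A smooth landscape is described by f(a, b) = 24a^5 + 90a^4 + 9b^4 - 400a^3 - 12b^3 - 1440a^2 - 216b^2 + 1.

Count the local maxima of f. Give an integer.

f separates as a function of a plus a function of b, so ∇f=0 decouples.
∂f/∂a = 120a(a - 3)(a + 2)(a + 4) = 0 at a ∈ {-4, -2, 0, 3}; ∂f/∂b = 36b(b - 4)(b + 3) = 0 at b ∈ {-3, 0, 4}.
The Hessian is diagonal: diag(f_aa, f_bb). Second derivatives: f_aa(-4)=-6720, f_aa(-2)=2400, f_aa(0)=-2880, f_aa(3)=12600; f_bb(-3)=756, f_bb(0)=-432, f_bb(4)=1008.
Local maxima occur where both diagonal entries negative: (-4, 0), (0, 0). Count: 2.

2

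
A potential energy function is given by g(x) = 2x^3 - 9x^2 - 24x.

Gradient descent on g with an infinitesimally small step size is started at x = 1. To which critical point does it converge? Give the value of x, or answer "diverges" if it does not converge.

g'(x) = 6(x - 4)(x + 1), so g'(1) = -36.
Gradient descent moves in the -g' direction, i.e. x is increasing.
The nearest critical point in that direction is x = 4, where g'' = 30 > 0 (a local minimum). The iterate converges there.

4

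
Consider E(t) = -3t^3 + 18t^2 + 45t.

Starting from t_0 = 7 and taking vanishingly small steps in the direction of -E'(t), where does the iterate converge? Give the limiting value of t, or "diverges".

E'(t) = -9(t - 5)(t + 1), so E'(7) = -144.
Gradient descent moves in the -E' direction, i.e. t is increasing.
There is no critical point above t=7, and E' keeps the same sign, so the iterate runs off to +∞.

diverges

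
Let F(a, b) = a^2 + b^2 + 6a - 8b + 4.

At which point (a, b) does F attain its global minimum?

F(a,b) separates as P(a) + Q(b) + 4, so its minimum is min P + min Q + 4.
P'(a) = 2a + 6 vanishes at a ∈ {-3}; Q'(b) = 2b - 8 vanishes at b ∈ {4}.
Local minima of P (where P''>0): P(-3)=-9. Local minima of Q: Q(4)=-16.
So the global minimum of F is P(-3) + Q(4) + 4 = -9 − 16 + 4 = -21, attained at (-3, 4).

(-3, 4)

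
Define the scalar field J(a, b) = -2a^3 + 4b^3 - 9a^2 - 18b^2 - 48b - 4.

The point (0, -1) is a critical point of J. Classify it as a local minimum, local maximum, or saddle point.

The mixed partial ∂²J/∂a∂b is 0, so the Hessian at any point is diag(J_aa, J_bb) = diag(-6(2a + 3), 12(2b - 3)).
At (0, -1): H = diag(-18, -60).
Both eigenvalues are negative, so H is negative definite: a local maximum.

local maximum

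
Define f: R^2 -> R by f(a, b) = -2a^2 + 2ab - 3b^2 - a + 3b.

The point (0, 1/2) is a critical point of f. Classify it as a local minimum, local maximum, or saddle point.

local maximum

The Hessian of f is constant: H = [[-4, 2], [2, -6]].
det(H) = (-4)·(-6) − 2² = 20.
det(H) > 0 and tr(H) = -10 < 0, so H is negative definite and the point is a local maximum.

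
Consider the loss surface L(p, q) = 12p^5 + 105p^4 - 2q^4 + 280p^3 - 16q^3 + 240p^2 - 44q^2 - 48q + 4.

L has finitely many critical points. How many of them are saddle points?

L separates as a function of p plus a function of q, so ∇L=0 decouples.
∂L/∂p = 60p(p + 1)(p + 2)(p + 4) = 0 at p ∈ {-4, -2, -1, 0}; ∂L/∂q = -8(q + 1)(q + 2)(q + 3) = 0 at q ∈ {-3, -2, -1}.
The Hessian is diagonal: diag(L_pp, L_qq). Second derivatives: L_pp(-4)=-1440, L_pp(-2)=240, L_pp(-1)=-180, L_pp(0)=480; L_qq(-3)=-16, L_qq(-2)=8, L_qq(-1)=-16.
Saddle points occur where the two diagonal entries have opposite signs: (-4, -2), (-2, -3), (-2, -1), (-1, -2), (0, -3), (0, -1). Count: 6.

6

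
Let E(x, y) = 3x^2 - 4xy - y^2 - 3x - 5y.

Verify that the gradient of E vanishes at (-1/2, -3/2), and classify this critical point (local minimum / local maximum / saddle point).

saddle point

∇E = (6x - 4y - 3, -4x - 2y - 5); substituting (-1/2, -3/2) gives ∇E = (0, 0), so (-1/2, -3/2) is indeed a critical point.
The Hessian of E is constant: H = [[6, -4], [-4, -2]].
det(H) = 6·(-2) − (-4)² = -28.
Since det(H) < 0, H is indefinite and the critical point is a saddle point.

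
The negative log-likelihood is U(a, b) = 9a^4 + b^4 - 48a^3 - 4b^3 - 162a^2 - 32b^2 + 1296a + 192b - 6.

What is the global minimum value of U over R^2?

U(a,b) separates as P(a) + Q(b) − 6, so its minimum is min P + min Q − 6.
P'(a) = 36(a - 4)(a - 3)(a + 3) vanishes at a ∈ {-3, 3, 4}; Q'(b) = 4(b - 4)(b - 3)(b + 4) vanishes at b ∈ {-4, 3, 4}.
Local minima of P (where P''>0): P(-3)=-3321, P(4)=1824. Local minima of Q: Q(-4)=-768, Q(4)=256.
So the global minimum of U is P(-3) + Q(-4) − 6 = -3321 − 768 − 6 = -4095, attained at (-3, -4).

-4095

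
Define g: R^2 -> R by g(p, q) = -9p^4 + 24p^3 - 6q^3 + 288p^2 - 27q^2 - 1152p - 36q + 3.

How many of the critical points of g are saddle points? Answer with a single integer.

g separates as a function of p plus a function of q, so ∇g=0 decouples.
∂g/∂p = -36(p - 4)(p - 2)(p + 4) = 0 at p ∈ {-4, 2, 4}; ∂g/∂q = -18(q + 1)(q + 2) = 0 at q ∈ {-2, -1}.
The Hessian is diagonal: diag(g_pp, g_qq). Second derivatives: g_pp(-4)=-1728, g_pp(2)=432, g_pp(4)=-576; g_qq(-2)=18, g_qq(-1)=-18.
Saddle points occur where the two diagonal entries have opposite signs: (-4, -2), (2, -1), (4, -2). Count: 3.

3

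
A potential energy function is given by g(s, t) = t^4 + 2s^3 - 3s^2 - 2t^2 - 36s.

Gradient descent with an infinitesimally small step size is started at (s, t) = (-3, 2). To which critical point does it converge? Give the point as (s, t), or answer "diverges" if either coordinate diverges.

diverges

g is separable, so gradient descent decouples: s follows -∂g/∂s, t follows -∂g/∂t.
∂g/∂s = 6(s - 3)(s + 2); at s=-3 this is 36, so s decreases.
∂g/∂t = 4t(t - 1)(t + 1); at t=2 this is 24, so t decreases.
The s-coordinate has no critical point in that direction and runs off to infinity.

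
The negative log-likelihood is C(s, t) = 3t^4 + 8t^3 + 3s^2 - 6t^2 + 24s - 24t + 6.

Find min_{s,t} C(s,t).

-61

C(s,t) separates as P(s) + Q(t) + 6, so its minimum is min P + min Q + 6.
P'(s) = 6s + 24 vanishes at s ∈ {-4}; Q'(t) = 12(t - 1)(t + 1)(t + 2) vanishes at t ∈ {-2, -1, 1}.
Local minima of P (where P''>0): P(-4)=-48. Local minima of Q: Q(-2)=8, Q(1)=-19.
So the global minimum of C is P(-4) + Q(1) + 6 = -48 − 19 + 6 = -61, attained at (-4, 1).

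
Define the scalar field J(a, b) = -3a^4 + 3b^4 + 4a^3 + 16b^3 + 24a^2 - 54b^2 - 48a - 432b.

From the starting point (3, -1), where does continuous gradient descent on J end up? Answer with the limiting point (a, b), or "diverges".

J is separable, so gradient descent decouples: a follows -∂J/∂a, b follows -∂J/∂b.
∂J/∂a = -12(a - 2)(a - 1)(a + 2); at a=3 this is -120, so a increases.
∂J/∂b = 12(b - 3)(b + 3)(b + 4); at b=-1 this is -288, so b increases.
The a-coordinate has no critical point in that direction and runs off to infinity.

diverges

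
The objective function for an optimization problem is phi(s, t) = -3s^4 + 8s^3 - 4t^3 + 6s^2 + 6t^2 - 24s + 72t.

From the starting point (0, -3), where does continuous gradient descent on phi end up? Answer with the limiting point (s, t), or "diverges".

phi is separable, so gradient descent decouples: s follows -∂phi/∂s, t follows -∂phi/∂t.
∂phi/∂s = -12(s - 2)(s - 1)(s + 1); at s=0 this is -24, so s increases.
∂phi/∂t = -12(t - 3)(t + 2); at t=-3 this is -72, so t increases.
s converges to its nearest critical value 1 (a local min of the s-part); t converges to -2. The iterate converges to (1, -2).

(1, -2)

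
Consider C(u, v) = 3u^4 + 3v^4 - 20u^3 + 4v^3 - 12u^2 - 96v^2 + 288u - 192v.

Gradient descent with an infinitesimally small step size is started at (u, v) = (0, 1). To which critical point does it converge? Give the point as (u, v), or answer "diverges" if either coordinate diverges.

C is separable, so gradient descent decouples: u follows -∂C/∂u, v follows -∂C/∂v.
∂C/∂u = 12(u - 4)(u - 3)(u + 2); at u=0 this is 288, so u decreases.
∂C/∂v = 12(v - 4)(v + 1)(v + 4); at v=1 this is -360, so v increases.
u converges to its nearest critical value -2 (a local min of the u-part); v converges to 4. The iterate converges to (-2, 4).

(-2, 4)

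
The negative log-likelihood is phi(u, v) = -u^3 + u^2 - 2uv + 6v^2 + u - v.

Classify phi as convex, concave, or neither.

neither

The term -u^3 is cubic, so the Hessian is not constant.
∂²phi/∂u² = -6u + 2, which takes both signs as u varies (negative for sufficiently large u). A diagonal entry of the Hessian changing sign means the Hessian is neither positive- nor negative-semidefinite on all of R^2.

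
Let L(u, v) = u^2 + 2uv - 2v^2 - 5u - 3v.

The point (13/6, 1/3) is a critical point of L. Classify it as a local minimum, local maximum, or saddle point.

The Hessian of L is constant: H = [[2, 2], [2, -4]].
det(H) = 2·(-4) − 2² = -12.
Since det(H) < 0, H is indefinite and the critical point is a saddle point.

saddle point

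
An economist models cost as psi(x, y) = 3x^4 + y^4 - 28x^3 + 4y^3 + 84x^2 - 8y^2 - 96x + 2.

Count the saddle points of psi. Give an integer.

psi separates as a function of x plus a function of y, so ∇psi=0 decouples.
∂psi/∂x = 12(x - 4)(x - 2)(x - 1) = 0 at x ∈ {1, 2, 4}; ∂psi/∂y = 4y(y - 1)(y + 4) = 0 at y ∈ {-4, 0, 1}.
The Hessian is diagonal: diag(psi_xx, psi_yy). Second derivatives: psi_xx(1)=36, psi_xx(2)=-24, psi_xx(4)=72; psi_yy(-4)=80, psi_yy(0)=-16, psi_yy(1)=20.
Saddle points occur where the two diagonal entries have opposite signs: (1, 0), (2, -4), (2, 1), (4, 0). Count: 4.

4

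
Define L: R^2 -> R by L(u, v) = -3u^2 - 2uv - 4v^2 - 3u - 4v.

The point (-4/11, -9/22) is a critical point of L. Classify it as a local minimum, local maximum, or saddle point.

local maximum

The Hessian of L is constant: H = [[-6, -2], [-2, -8]].
det(H) = (-6)·(-8) − (-2)² = 44.
det(H) > 0 and tr(H) = -14 < 0, so H is negative definite and the point is a local maximum.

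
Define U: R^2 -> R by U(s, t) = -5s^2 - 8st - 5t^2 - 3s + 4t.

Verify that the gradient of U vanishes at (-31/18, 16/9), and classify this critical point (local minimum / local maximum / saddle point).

local maximum

∇U = (-10s - 8t - 3, -8s - 10t + 4); substituting (-31/18, 16/9) gives ∇U = (0, 0), so (-31/18, 16/9) is indeed a critical point.
The Hessian of U is constant: H = [[-10, -8], [-8, -10]].
det(H) = (-10)·(-10) − (-8)² = 36.
det(H) > 0 and tr(H) = -20 < 0, so H is negative definite and the point is a local maximum.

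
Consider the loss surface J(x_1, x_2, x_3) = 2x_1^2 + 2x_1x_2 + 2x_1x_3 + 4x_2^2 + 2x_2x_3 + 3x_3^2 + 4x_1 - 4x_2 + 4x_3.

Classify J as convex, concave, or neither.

convex

J is quadratic, so its Hessian is the constant matrix H = [[4, 2, 2], [2, 8, 2], [2, 2, 6]].
Leading principal minors: 4, 28, 136.
All positive ⇒ H ≻ 0 ⇒ convex.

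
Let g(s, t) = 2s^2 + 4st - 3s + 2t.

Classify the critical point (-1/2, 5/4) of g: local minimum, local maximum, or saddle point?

saddle point

The Hessian of g is constant: H = [[4, 4], [4, 0]].
det(H) = 4·0 − 4² = -16.
Since det(H) < 0, H is indefinite and the critical point is a saddle point.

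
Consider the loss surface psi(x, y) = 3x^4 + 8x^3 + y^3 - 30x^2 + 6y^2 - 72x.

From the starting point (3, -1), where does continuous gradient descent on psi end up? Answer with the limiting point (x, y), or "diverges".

psi is separable, so gradient descent decouples: x follows -∂psi/∂x, y follows -∂psi/∂y.
∂psi/∂x = 12(x - 2)(x + 1)(x + 3); at x=3 this is 288, so x decreases.
∂psi/∂y = 3y(y + 4); at y=-1 this is -9, so y increases.
x converges to its nearest critical value 2 (a local min of the x-part); y converges to 0. The iterate converges to (2, 0).

(2, 0)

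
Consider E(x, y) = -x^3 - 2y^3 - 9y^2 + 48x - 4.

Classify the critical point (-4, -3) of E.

local minimum

The mixed partial ∂²E/∂x∂y is 0, so the Hessian at any point is diag(E_xx, E_yy) = diag(-6x, -6(2y + 3)).
At (-4, -3): H = diag(24, 18).
Both eigenvalues are positive, so H is positive definite: a local minimum.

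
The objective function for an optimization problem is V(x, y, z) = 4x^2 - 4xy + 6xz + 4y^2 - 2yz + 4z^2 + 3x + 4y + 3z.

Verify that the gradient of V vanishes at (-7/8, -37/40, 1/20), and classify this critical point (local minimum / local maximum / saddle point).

local minimum

∇V = (8x - 4y + 6z + 3, -4x + 8y - 2z + 4, 6x - 2y + 8z + 3); substituting (-7/8, -37/40, 1/20) gives ∇V = (0, 0, 0), so (-7/8, -37/40, 1/20) is indeed a critical point.
The Hessian is constant: H = [[8, -4, 6], [-4, 8, -2], [6, -2, 8]].
Leading principal minors: Δ₁ = 8, Δ₂ = 48, Δ₃ = 160.
All leading minors are positive, so H is positive definite: a local minimum.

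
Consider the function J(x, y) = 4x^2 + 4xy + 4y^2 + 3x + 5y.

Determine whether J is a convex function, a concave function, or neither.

J is quadratic, so its Hessian is the constant matrix H = [[8, 4], [4, 8]].
det(H) = 48, tr(H) = 16.
det(H) > 0 and tr(H) > 0, so H is positive definite everywhere: convex.

convex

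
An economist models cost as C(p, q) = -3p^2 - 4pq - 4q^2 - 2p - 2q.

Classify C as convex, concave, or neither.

concave

C is quadratic, so its Hessian is the constant matrix H = [[-6, -4], [-4, -8]].
det(H) = 32, tr(H) = -14.
det(H) > 0 and tr(H) < 0, so H is negative definite everywhere: concave.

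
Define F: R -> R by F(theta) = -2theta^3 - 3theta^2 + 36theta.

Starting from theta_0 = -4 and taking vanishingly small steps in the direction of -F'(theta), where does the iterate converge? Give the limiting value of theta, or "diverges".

-3

F'(theta) = -6(theta - 2)(theta + 3), so F'(-4) = -36.
Gradient descent moves in the -F' direction, i.e. theta is increasing.
The nearest critical point in that direction is theta = -3, where F'' = 30 > 0 (a local minimum). The iterate converges there.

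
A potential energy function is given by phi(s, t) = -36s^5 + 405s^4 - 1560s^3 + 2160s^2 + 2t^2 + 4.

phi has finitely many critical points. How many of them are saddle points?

phi separates as a function of s plus a function of t, so ∇phi=0 decouples.
∂phi/∂s = -180s(s - 4)(s - 3)(s - 2) = 0 at s ∈ {0, 2, 3, 4}; ∂phi/∂t = 4t = 0 at t ∈ {0}.
The Hessian is diagonal: diag(phi_ss, phi_tt). Second derivatives: phi_ss(0)=4320, phi_ss(2)=-720, phi_ss(3)=540, phi_ss(4)=-1440; phi_tt(0)=4.
Saddle points occur where the two diagonal entries have opposite signs: (2, 0), (4, 0). Count: 2.

2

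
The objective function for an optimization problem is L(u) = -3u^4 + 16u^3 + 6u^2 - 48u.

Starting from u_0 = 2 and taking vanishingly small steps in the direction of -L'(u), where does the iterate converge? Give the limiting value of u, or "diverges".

L'(u) = -12(u - 4)(u - 1)(u + 1), so L'(2) = 72.
Gradient descent moves in the -L' direction, i.e. u is decreasing.
The nearest critical point in that direction is u = 1, where L'' = 72 > 0 (a local minimum). The iterate converges there.

1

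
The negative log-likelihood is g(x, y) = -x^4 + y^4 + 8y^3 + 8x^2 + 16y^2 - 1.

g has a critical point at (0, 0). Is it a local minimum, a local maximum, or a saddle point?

The mixed partial ∂²g/∂x∂y is 0, so the Hessian at any point is diag(g_xx, g_yy) = diag(4(-3x^2 + 4), 4(3y^2 + 12y + 8)).
At (0, 0): H = diag(16, 32).
Both eigenvalues are positive, so H is positive definite: a local minimum.

local minimum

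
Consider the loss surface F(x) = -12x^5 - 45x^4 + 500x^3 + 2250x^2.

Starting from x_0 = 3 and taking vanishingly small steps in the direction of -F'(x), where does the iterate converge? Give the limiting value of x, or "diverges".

F'(x) = -60x(x - 5)(x + 3)(x + 5), so F'(3) = 17280.
Gradient descent moves in the -F' direction, i.e. x is decreasing.
The nearest critical point in that direction is x = 0, where F'' = 4500 > 0 (a local minimum). The iterate converges there.

0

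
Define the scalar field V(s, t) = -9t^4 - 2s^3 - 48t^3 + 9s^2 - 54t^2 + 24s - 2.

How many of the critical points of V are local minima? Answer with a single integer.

1

V separates as a function of s plus a function of t, so ∇V=0 decouples.
∂V/∂s = -6(s - 4)(s + 1) = 0 at s ∈ {-1, 4}; ∂V/∂t = -36t(t + 1)(t + 3) = 0 at t ∈ {-3, -1, 0}.
The Hessian is diagonal: diag(V_ss, V_tt). Second derivatives: V_ss(-1)=30, V_ss(4)=-30; V_tt(-3)=-216, V_tt(-1)=72, V_tt(0)=-108.
Local minima occur where both diagonal entries positive: (-1, -1). Count: 1.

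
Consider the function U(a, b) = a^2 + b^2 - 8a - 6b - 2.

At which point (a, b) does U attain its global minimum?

U(a,b) separates as P(a) + Q(b) − 2, so its minimum is min P + min Q − 2.
P'(a) = 2a - 8 vanishes at a ∈ {4}; Q'(b) = 2b - 6 vanishes at b ∈ {3}.
Local minima of P (where P''>0): P(4)=-16. Local minima of Q: Q(3)=-9.
So the global minimum of U is P(4) + Q(3) − 2 = -16 − 9 − 2 = -27, attained at (4, 3).

(4, 3)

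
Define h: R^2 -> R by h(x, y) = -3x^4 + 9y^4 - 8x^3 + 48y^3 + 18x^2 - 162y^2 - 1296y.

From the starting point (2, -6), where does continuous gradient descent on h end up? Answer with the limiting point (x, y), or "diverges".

diverges

h is separable, so gradient descent decouples: x follows -∂h/∂x, y follows -∂h/∂y.
∂h/∂x = -12x(x - 1)(x + 3); at x=2 this is -120, so x increases.
∂h/∂y = 36(y - 3)(y + 3)(y + 4); at y=-6 this is -1944, so y increases.
The x-coordinate has no critical point in that direction and runs off to infinity.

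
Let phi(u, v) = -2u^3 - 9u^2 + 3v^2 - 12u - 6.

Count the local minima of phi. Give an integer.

phi separates as a function of u plus a function of v, so ∇phi=0 decouples.
∂phi/∂u = -6(u + 1)(u + 2) = 0 at u ∈ {-2, -1}; ∂phi/∂v = 6v = 0 at v ∈ {0}.
The Hessian is diagonal: diag(phi_uu, phi_vv). Second derivatives: phi_uu(-2)=6, phi_uu(-1)=-6; phi_vv(0)=6.
Local minima occur where both diagonal entries positive: (-2, 0). Count: 1.

1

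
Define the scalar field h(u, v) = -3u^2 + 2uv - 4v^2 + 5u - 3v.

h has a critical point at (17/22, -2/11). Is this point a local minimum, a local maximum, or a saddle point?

The Hessian of h is constant: H = [[-6, 2], [2, -8]].
det(H) = (-6)·(-8) − 2² = 44.
det(H) > 0 and tr(H) = -14 < 0, so H is negative definite and the point is a local maximum.

local maximum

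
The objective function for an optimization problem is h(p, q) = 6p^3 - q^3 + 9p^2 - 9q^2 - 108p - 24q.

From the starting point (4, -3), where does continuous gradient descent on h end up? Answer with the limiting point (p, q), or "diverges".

h is separable, so gradient descent decouples: p follows -∂h/∂p, q follows -∂h/∂q.
∂h/∂p = 18(p - 2)(p + 3); at p=4 this is 252, so p decreases.
∂h/∂q = -3(q + 2)(q + 4); at q=-3 this is 3, so q decreases.
p converges to its nearest critical value 2 (a local min of the p-part); q converges to -4. The iterate converges to (2, -4).

(2, -4)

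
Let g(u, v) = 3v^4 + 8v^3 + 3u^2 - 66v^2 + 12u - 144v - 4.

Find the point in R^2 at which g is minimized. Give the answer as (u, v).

g(u,v) separates as P(u) + Q(v) − 4, so its minimum is min P + min Q − 4.
P'(u) = 6u + 12 vanishes at u ∈ {-2}; Q'(v) = 12(v - 3)(v + 1)(v + 4) vanishes at v ∈ {-4, -1, 3}.
Local minima of P (where P''>0): P(-2)=-12. Local minima of Q: Q(-4)=-224, Q(3)=-567.
So the global minimum of g is P(-2) + Q(3) − 4 = -12 − 567 − 4 = -583, attained at (-2, 3).

(-2, 3)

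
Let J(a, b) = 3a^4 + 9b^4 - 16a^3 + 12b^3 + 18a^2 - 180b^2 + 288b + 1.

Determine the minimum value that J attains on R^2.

J(a,b) separates as P(a) + Q(b) + 1, so its minimum is min P + min Q + 1.
P'(a) = 12a(a - 3)(a - 1) vanishes at a ∈ {0, 1, 3}; Q'(b) = 36(b - 2)(b - 1)(b + 4) vanishes at b ∈ {-4, 1, 2}.
Local minima of P (where P''>0): P(0)=0, P(3)=-27. Local minima of Q: Q(-4)=-2496, Q(2)=96.
So the global minimum of J is P(3) + Q(-4) + 1 = -27 − 2496 + 1 = -2522, attained at (3, -4).

-2522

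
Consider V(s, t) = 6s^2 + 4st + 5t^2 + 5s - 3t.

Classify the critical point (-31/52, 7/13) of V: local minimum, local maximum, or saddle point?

The Hessian of V is constant: H = [[12, 4], [4, 10]].
det(H) = 12·10 − 4² = 104.
det(H) > 0 and tr(H) = 22 > 0, so H is positive definite and the point is a local minimum.

local minimum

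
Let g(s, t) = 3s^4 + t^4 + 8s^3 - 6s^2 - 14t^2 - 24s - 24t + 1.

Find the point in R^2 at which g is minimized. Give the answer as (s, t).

(1, 3)

g(s,t) separates as P(s) + Q(t) + 1, so its minimum is min P + min Q + 1.
P'(s) = 12(s - 1)(s + 1)(s + 2) vanishes at s ∈ {-2, -1, 1}; Q'(t) = 4(t - 3)(t + 1)(t + 2) vanishes at t ∈ {-2, -1, 3}.
Local minima of P (where P''>0): P(-2)=8, P(1)=-19. Local minima of Q: Q(-2)=8, Q(3)=-117.
So the global minimum of g is P(1) + Q(3) + 1 = -19 − 117 + 1 = -135, attained at (1, 3).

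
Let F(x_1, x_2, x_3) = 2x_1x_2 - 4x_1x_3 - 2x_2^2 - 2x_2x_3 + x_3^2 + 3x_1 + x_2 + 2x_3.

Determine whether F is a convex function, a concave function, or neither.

neither

F is quadratic, so its Hessian is the constant matrix H = [[0, 2, -4], [2, -4, -2], [-4, -2, 2]].
Leading principal minors: 0, -4, 88.
Neither pattern holds ⇒ H is indefinite ⇒ neither convex nor concave.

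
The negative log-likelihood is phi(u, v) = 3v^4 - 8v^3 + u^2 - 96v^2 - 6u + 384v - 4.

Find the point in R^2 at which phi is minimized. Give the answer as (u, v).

(3, -4)

phi(u,v) separates as P(u) + Q(v) − 4, so its minimum is min P + min Q − 4.
P'(u) = 2u - 6 vanishes at u ∈ {3}; Q'(v) = 12(v - 4)(v - 2)(v + 4) vanishes at v ∈ {-4, 2, 4}.
Local minima of P (where P''>0): P(3)=-9. Local minima of Q: Q(-4)=-1792, Q(4)=256.
So the global minimum of phi is P(3) + Q(-4) − 4 = -9 − 1792 − 4 = -1805, attained at (3, -4).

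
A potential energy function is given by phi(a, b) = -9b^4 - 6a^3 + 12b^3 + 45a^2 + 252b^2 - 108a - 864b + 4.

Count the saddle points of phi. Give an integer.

phi separates as a function of a plus a function of b, so ∇phi=0 decouples.
∂phi/∂a = -18(a - 3)(a - 2) = 0 at a ∈ {2, 3}; ∂phi/∂b = -36(b - 3)(b - 2)(b + 4) = 0 at b ∈ {-4, 2, 3}.
The Hessian is diagonal: diag(phi_aa, phi_bb). Second derivatives: phi_aa(2)=18, phi_aa(3)=-18; phi_bb(-4)=-1512, phi_bb(2)=216, phi_bb(3)=-252.
Saddle points occur where the two diagonal entries have opposite signs: (2, -4), (2, 3), (3, 2). Count: 3.

3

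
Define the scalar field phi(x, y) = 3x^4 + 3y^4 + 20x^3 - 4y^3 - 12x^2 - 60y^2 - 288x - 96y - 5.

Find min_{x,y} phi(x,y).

phi(x,y) separates as P(x) + Q(y) − 5, so its minimum is min P + min Q − 5.
P'(x) = 12(x - 2)(x + 3)(x + 4) vanishes at x ∈ {-4, -3, 2}; Q'(y) = 12(y - 4)(y + 1)(y + 2) vanishes at y ∈ {-2, -1, 4}.
Local minima of P (where P''>0): P(-4)=448, P(2)=-416. Local minima of Q: Q(-2)=32, Q(4)=-832.
So the global minimum of phi is P(2) + Q(4) − 5 = -416 − 832 − 5 = -1253, attained at (2, 4).

-1253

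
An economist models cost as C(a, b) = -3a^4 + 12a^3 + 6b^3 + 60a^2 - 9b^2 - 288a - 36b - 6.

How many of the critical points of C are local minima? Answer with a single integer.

1

C separates as a function of a plus a function of b, so ∇C=0 decouples.
∂C/∂a = -12(a - 4)(a - 2)(a + 3) = 0 at a ∈ {-3, 2, 4}; ∂C/∂b = 18(b - 2)(b + 1) = 0 at b ∈ {-1, 2}.
The Hessian is diagonal: diag(C_aa, C_bb). Second derivatives: C_aa(-3)=-420, C_aa(2)=120, C_aa(4)=-168; C_bb(-1)=-54, C_bb(2)=54.
Local minima occur where both diagonal entries positive: (2, 2). Count: 1.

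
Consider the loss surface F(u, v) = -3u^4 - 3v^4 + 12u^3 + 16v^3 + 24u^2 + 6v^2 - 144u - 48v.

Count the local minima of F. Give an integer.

1

F separates as a function of u plus a function of v, so ∇F=0 decouples.
∂F/∂u = -12(u - 3)(u - 2)(u + 2) = 0 at u ∈ {-2, 2, 3}; ∂F/∂v = -12(v - 4)(v - 1)(v + 1) = 0 at v ∈ {-1, 1, 4}.
The Hessian is diagonal: diag(F_uu, F_vv). Second derivatives: F_uu(-2)=-240, F_uu(2)=48, F_uu(3)=-60; F_vv(-1)=-120, F_vv(1)=72, F_vv(4)=-180.
Local minima occur where both diagonal entries positive: (2, 1). Count: 1.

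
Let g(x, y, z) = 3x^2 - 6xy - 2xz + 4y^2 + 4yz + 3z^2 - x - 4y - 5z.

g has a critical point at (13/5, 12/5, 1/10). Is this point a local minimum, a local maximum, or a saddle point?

The Hessian is constant: H = [[6, -6, -2], [-6, 8, 4], [-2, 4, 6]].
Leading principal minors: Δ₁ = 6, Δ₂ = 12, Δ₃ = 40.
All leading minors are positive, so H is positive definite: a local minimum.

local minimum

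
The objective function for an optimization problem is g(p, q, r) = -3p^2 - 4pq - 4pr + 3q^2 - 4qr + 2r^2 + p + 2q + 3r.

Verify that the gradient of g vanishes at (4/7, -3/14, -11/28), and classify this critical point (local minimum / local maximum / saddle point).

saddle point

∇g = (-6p - 4q - 4r + 1, -4p + 6q - 4r + 2, -4p - 4q + 4r + 3); substituting (4/7, -3/14, -11/28) gives ∇g = (0, 0, 0), so (4/7, -3/14, -11/28) is indeed a critical point.
The Hessian is constant: H = [[-6, -4, -4], [-4, 6, -4], [-4, -4, 4]].
Leading principal minors: Δ₁ = -6, Δ₂ = -52, Δ₃ = -336.
The minors fit neither the all-positive nor the alternating-sign pattern, so H is indefinite: a saddle point.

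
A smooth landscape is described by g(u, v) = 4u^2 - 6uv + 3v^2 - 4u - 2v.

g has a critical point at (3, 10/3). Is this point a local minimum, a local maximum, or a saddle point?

local minimum

The Hessian of g is constant: H = [[8, -6], [-6, 6]].
det(H) = 8·6 − (-6)² = 12.
det(H) > 0 and tr(H) = 14 > 0, so H is positive definite and the point is a local minimum.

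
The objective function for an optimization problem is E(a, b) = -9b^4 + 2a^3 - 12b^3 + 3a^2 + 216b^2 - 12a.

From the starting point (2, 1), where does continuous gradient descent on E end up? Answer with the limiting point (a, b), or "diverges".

E is separable, so gradient descent decouples: a follows -∂E/∂a, b follows -∂E/∂b.
∂E/∂a = 6(a - 1)(a + 2); at a=2 this is 24, so a decreases.
∂E/∂b = -36b(b - 3)(b + 4); at b=1 this is 360, so b decreases.
a converges to its nearest critical value 1 (a local min of the a-part); b converges to 0. The iterate converges to (1, 0).

(1, 0)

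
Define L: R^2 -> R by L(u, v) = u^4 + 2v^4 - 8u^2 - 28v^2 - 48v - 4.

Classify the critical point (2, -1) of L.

saddle point

The mixed partial ∂²L/∂u∂v is 0, so the Hessian at any point is diag(L_uu, L_vv) = diag(4(3u^2 - 4), 8(3v^2 - 7)).
At (2, -1): H = diag(32, -32).
The eigenvalues have opposite signs, so H is indefinite: a saddle point.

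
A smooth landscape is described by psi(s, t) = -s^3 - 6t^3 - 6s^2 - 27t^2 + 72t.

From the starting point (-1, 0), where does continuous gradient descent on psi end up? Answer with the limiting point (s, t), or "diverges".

(-4, -4)

psi is separable, so gradient descent decouples: s follows -∂psi/∂s, t follows -∂psi/∂t.
∂psi/∂s = -3s(s + 4); at s=-1 this is 9, so s decreases.
∂psi/∂t = -18(t - 1)(t + 4); at t=0 this is 72, so t decreases.
s converges to its nearest critical value -4 (a local min of the s-part); t converges to -4. The iterate converges to (-4, -4).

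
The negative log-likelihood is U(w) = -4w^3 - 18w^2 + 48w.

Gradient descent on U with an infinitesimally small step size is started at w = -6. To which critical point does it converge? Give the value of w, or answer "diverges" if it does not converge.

U'(w) = -12(w - 1)(w + 4), so U'(-6) = -168.
Gradient descent moves in the -U' direction, i.e. w is increasing.
The nearest critical point in that direction is w = -4, where U'' = 60 > 0 (a local minimum). The iterate converges there.

-4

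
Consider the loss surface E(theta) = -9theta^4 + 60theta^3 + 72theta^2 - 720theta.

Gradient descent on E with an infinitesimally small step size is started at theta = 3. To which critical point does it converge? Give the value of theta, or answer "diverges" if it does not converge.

2

E'(theta) = -36(theta - 5)(theta - 2)(theta + 2), so E'(3) = 360.
Gradient descent moves in the -E' direction, i.e. theta is decreasing.
The nearest critical point in that direction is theta = 2, where E'' = 432 > 0 (a local minimum). The iterate converges there.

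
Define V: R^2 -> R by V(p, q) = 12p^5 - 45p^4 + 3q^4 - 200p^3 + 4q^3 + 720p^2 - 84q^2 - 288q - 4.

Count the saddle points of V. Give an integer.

6

V separates as a function of p plus a function of q, so ∇V=0 decouples.
∂V/∂p = 60p(p - 4)(p - 2)(p + 3) = 0 at p ∈ {-3, 0, 2, 4}; ∂V/∂q = 12(q - 4)(q + 2)(q + 3) = 0 at q ∈ {-3, -2, 4}.
The Hessian is diagonal: diag(V_pp, V_qq). Second derivatives: V_pp(-3)=-6300, V_pp(0)=1440, V_pp(2)=-1200, V_pp(4)=3360; V_qq(-3)=84, V_qq(-2)=-72, V_qq(4)=504.
Saddle points occur where the two diagonal entries have opposite signs: (-3, -3), (-3, 4), (0, -2), (2, -3), (2, 4), (4, -2). Count: 6.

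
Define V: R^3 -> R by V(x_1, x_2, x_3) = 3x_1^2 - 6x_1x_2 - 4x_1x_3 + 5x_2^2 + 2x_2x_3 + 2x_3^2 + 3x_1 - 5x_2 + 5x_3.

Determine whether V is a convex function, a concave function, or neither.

V is quadratic, so its Hessian is the constant matrix H = [[6, -6, -4], [-6, 10, 2], [-4, 2, 4]].
Leading principal minors: 6, 24, 8.
All positive ⇒ H ≻ 0 ⇒ convex.

convex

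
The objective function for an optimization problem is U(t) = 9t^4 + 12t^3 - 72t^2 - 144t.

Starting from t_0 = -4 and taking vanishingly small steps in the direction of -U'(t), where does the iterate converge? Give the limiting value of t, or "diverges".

-2

U'(t) = 36(t - 2)(t + 1)(t + 2), so U'(-4) = -1296.
Gradient descent moves in the -U' direction, i.e. t is increasing.
The nearest critical point in that direction is t = -2, where U'' = 144 > 0 (a local minimum). The iterate converges there.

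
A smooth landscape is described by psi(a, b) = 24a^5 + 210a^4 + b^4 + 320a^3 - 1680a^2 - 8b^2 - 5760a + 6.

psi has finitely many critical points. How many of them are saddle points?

6

psi separates as a function of a plus a function of b, so ∇psi=0 decouples.
∂psi/∂a = 120(a - 2)(a + 2)(a + 3)(a + 4) = 0 at a ∈ {-4, -3, -2, 2}; ∂psi/∂b = 4b(b - 2)(b + 2) = 0 at b ∈ {-2, 0, 2}.
The Hessian is diagonal: diag(psi_aa, psi_bb). Second derivatives: psi_aa(-4)=-1440, psi_aa(-3)=600, psi_aa(-2)=-960, psi_aa(2)=14400; psi_bb(-2)=32, psi_bb(0)=-16, psi_bb(2)=32.
Saddle points occur where the two diagonal entries have opposite signs: (-4, -2), (-4, 2), (-3, 0), (-2, -2), (-2, 2), (2, 0). Count: 6.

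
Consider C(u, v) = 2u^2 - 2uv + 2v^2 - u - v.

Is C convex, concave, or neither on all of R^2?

C is quadratic, so its Hessian is the constant matrix H = [[4, -2], [-2, 4]].
det(H) = 12, tr(H) = 8.
det(H) > 0 and tr(H) > 0, so H is positive definite everywhere: convex.

convex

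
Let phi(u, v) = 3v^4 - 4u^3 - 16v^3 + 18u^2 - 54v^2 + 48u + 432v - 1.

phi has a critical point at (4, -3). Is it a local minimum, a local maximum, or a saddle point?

The mixed partial ∂²phi/∂u∂v is 0, so the Hessian at any point is diag(phi_uu, phi_vv) = diag(12(-2u + 3), 12(3v^2 - 8v - 9)).
At (4, -3): H = diag(-60, 504).
The eigenvalues have opposite signs, so H is indefinite: a saddle point.

saddle point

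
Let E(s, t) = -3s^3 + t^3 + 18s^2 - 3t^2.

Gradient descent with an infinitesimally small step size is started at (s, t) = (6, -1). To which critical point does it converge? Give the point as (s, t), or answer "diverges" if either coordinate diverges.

diverges

E is separable, so gradient descent decouples: s follows -∂E/∂s, t follows -∂E/∂t.
∂E/∂s = -9s(s - 4); at s=6 this is -108, so s increases.
∂E/∂t = 3t(t - 2); at t=-1 this is 9, so t decreases.
The s-coordinate has no critical point in that direction and runs off to infinity.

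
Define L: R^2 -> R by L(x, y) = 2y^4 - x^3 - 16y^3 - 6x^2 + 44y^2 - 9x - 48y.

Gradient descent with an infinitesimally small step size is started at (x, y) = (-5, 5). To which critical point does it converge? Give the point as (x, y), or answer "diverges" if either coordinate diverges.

L is separable, so gradient descent decouples: x follows -∂L/∂x, y follows -∂L/∂y.
∂L/∂x = -3(x + 1)(x + 3); at x=-5 this is -24, so x increases.
∂L/∂y = 8(y - 3)(y - 2)(y - 1); at y=5 this is 192, so y decreases.
x converges to its nearest critical value -3 (a local min of the x-part); y converges to 3. The iterate converges to (-3, 3).

(-3, 3)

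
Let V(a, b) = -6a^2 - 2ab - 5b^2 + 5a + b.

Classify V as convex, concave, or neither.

V is quadratic, so its Hessian is the constant matrix H = [[-12, -2], [-2, -10]].
det(H) = 116, tr(H) = -22.
det(H) > 0 and tr(H) < 0, so H is negative definite everywhere: concave.

concave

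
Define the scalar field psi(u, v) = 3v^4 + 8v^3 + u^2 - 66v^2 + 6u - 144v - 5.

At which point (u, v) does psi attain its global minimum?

(-3, 3)

psi(u,v) separates as P(u) + Q(v) − 5, so its minimum is min P + min Q − 5.
P'(u) = 2u + 6 vanishes at u ∈ {-3}; Q'(v) = 12(v - 3)(v + 1)(v + 4) vanishes at v ∈ {-4, -1, 3}.
Local minima of P (where P''>0): P(-3)=-9. Local minima of Q: Q(-4)=-224, Q(3)=-567.
So the global minimum of psi is P(-3) + Q(3) − 5 = -9 − 567 − 5 = -581, attained at (-3, 3).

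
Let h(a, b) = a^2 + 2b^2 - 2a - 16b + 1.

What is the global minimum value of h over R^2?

-32

h(a,b) separates as P(a) + Q(b) + 1, so its minimum is min P + min Q + 1.
P'(a) = 2a - 2 vanishes at a ∈ {1}; Q'(b) = 4b - 16 vanishes at b ∈ {4}.
Local minima of P (where P''>0): P(1)=-1. Local minima of Q: Q(4)=-32.
So the global minimum of h is P(1) + Q(4) + 1 = -1 − 32 + 1 = -32, attained at (1, 4).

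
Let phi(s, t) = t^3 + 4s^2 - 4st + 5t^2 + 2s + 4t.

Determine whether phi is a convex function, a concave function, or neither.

neither

The term t^3 is cubic, so the Hessian is not constant.
∂²phi/∂t² = 6t + 10, which takes both signs as t varies (negative for sufficiently negative t). A diagonal entry of the Hessian changing sign means the Hessian is neither positive- nor negative-semidefinite on all of R^2.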